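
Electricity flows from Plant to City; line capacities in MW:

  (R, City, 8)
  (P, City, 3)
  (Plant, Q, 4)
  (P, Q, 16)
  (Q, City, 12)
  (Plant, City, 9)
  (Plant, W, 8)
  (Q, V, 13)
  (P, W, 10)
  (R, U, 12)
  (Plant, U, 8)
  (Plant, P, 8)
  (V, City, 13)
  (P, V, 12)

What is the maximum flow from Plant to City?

Augment Plant→City: bottleneck 9, flow now 9.
Augment Plant→P→City: bottleneck 3, flow now 12.
Augment Plant→Q→City: bottleneck 4, flow now 16.
Augment Plant→P→Q→City: bottleneck 5, flow now 21.
No augmenting path remains; maximum flow = 21.
In the residual graph, reachable from Plant: {Plant, U, W}.
Min-cut edges: Plant→P (8), Plant→Q (4), Plant→City (9); capacity 8 + 4 + 9 = 21.
This cut is saturated, so no flow can exceed 21.

21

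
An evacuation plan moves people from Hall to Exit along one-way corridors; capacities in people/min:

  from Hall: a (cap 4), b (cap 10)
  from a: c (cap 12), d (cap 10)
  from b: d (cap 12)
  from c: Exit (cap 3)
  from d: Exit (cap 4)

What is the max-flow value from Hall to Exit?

7

Augment Hall→a→c→Exit: bottleneck 3, flow now 3.
Augment Hall→a→d→Exit: bottleneck 1, flow now 4.
Augment Hall→b→d→Exit: bottleneck 3, flow now 7.
No augmenting path remains; maximum flow = 7.
In the residual graph, reachable from Hall: {Hall, a, b, c, d}.
Min-cut edges: c→Exit (3), d→Exit (4); capacity 3 + 4 = 7.
This cut is saturated, so no flow can exceed 7.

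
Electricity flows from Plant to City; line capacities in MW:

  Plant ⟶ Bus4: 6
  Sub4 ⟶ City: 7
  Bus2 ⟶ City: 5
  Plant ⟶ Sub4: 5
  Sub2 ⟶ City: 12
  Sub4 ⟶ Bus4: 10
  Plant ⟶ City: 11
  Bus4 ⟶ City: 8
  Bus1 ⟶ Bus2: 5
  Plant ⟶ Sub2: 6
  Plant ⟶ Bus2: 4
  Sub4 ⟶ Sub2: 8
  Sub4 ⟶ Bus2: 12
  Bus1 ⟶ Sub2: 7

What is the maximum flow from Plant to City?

Augment Plant→City: bottleneck 11, flow now 11.
Augment Plant→Sub4→City: bottleneck 5, flow now 16.
Augment Plant→Sub2→City: bottleneck 6, flow now 22.
Augment Plant→Bus2→City: bottleneck 4, flow now 26.
Augment Plant→Bus4→City: bottleneck 6, flow now 32.
No augmenting path remains; maximum flow = 32.
In the residual graph, reachable from Plant: {Plant}.
Min-cut edges: Plant→Sub4 (5), Plant→Sub2 (6), Plant→Bus2 (4), Plant→Bus4 (6), Plant→City (11); capacity 5 + 6 + 4 + 6 + 11 = 32.
This cut is saturated, so no flow can exceed 32.

32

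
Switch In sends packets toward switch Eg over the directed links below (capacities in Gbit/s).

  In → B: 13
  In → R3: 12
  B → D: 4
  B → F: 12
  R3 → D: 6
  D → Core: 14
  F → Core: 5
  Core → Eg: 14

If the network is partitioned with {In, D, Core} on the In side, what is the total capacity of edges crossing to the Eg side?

39

Edges leaving {In, D, Core}: In→B (13), In→R3 (12), Core→Eg (14).
Cut capacity = 13 + 12 + 14 = 39.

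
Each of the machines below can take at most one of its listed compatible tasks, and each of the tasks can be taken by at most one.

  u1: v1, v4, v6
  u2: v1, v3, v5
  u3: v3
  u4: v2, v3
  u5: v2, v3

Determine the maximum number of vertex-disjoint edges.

4

Unit-capacity flow: source→left, listed edges, right→sink; max matching = max flow.
Augmenting path u1→v1 (+1); matched 1.
Augmenting path u2→v3 (+1); matched 2.
Augmenting path u4→v2 (+1); matched 3.
Augmenting path u3→v3→u2→v5 (+1); matched 4.
No augmenting path remains; maximum matching = 4.
König certificate: {u1, u2, v2, v3} is a vertex cover of size 4 (every listed pair touches it), so no matching can be larger.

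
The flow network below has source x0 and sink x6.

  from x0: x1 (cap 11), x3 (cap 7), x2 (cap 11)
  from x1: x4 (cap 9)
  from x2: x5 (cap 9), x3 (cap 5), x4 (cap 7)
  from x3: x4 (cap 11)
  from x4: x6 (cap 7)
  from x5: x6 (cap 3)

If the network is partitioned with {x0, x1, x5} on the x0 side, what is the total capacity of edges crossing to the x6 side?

30

Edges leaving {x0, x1, x5}: x0→x2 (11), x0→x3 (7), x1→x4 (9), x5→x6 (3).
Cut capacity = 11 + 7 + 9 + 3 = 30.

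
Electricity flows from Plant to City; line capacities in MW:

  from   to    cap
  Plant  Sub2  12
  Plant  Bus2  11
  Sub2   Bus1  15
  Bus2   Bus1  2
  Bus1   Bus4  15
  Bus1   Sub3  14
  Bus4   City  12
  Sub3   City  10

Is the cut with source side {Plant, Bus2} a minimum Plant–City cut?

Yes — it is a minimum cut (capacity 14).

Given cut capacity: 12 + 2 = 14.
Augment Plant→Sub2→Bus1→Bus4→City: bottleneck 12, flow now 12.
Augment Plant→Bus2→Bus1→Sub3→City: bottleneck 2, flow now 14.
No augmenting path remains; maximum flow = 14.
Cut capacity 14 equals the max flow, so it is a minimum cut.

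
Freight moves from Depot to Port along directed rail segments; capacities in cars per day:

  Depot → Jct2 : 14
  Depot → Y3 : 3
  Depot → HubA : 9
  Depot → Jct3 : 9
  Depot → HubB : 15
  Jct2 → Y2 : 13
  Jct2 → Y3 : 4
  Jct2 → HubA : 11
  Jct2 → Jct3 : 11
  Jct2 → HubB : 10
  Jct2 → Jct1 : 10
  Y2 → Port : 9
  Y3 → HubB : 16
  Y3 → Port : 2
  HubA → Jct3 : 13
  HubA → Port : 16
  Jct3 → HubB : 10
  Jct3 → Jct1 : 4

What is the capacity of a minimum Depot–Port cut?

25

Augment Depot→Y3→Port: bottleneck 2, flow now 2.
Augment Depot→HubA→Port: bottleneck 9, flow now 11.
Augment Depot→Jct2→Y2→Port: bottleneck 9, flow now 20.
Augment Depot→Jct2→HubA→Port: bottleneck 5, flow now 25.
No augmenting path remains; maximum flow = 25.
By max-flow min-cut, the minimum cut capacity equals the max flow.
In the residual graph, reachable from Depot: {Depot, Y3, Jct3, HubB, Jct1}.
Min-cut edges: Depot→Jct2 (14), Depot→HubA (9), Y3→Port (2); capacity 14 + 9 + 2 = 25.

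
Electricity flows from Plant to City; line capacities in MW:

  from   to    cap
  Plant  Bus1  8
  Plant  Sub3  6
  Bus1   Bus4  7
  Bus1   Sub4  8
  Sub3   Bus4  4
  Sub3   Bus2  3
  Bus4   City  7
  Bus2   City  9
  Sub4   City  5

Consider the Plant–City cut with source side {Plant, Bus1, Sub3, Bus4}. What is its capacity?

Edges leaving {Plant, Bus1, Sub3, Bus4}: Bus1→Sub4 (8), Sub3→Bus2 (3), Bus4→City (7).
Cut capacity = 8 + 3 + 7 = 18.

18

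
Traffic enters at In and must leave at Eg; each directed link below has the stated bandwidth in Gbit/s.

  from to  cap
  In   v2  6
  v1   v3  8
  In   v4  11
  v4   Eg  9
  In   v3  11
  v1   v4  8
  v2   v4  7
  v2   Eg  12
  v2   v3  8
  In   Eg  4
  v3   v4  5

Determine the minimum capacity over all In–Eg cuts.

19

Augment In→Eg: bottleneck 4, flow now 4.
Augment In→v2→Eg: bottleneck 6, flow now 10.
Augment In→v4→Eg: bottleneck 9, flow now 19.
No augmenting path remains; maximum flow = 19.
By max-flow min-cut, the minimum cut capacity equals the max flow.
In the residual graph, reachable from In: {In, v3, v4}.
Min-cut edges: In→v2 (6), In→Eg (4), v4→Eg (9); capacity 6 + 4 + 9 = 19.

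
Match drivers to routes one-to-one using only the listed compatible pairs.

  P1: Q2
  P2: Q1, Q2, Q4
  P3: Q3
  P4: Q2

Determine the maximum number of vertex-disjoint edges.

Unit-capacity flow: source→left, listed edges, right→sink; max matching = max flow.
Augmenting path P1→Q2 (+1); matched 1.
Augmenting path P2→Q1 (+1); matched 2.
Augmenting path P3→Q3 (+1); matched 3.
No augmenting path remains; maximum matching = 3.
König certificate: {P2, P3, Q2} is a vertex cover of size 3 (every listed pair touches it), so no matching can be larger.

3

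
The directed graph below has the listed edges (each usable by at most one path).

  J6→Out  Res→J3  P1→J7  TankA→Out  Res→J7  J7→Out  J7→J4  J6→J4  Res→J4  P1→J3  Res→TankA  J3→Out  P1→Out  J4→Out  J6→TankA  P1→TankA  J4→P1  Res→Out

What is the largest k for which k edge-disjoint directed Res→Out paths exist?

5

Assign every edge capacity 1; by Menger, the answer equals the max flow.
Path Res→Out (+1); total 1.
Path Res→J7→Out (+1); total 2.
Path Res→TankA→Out (+1); total 3.
Path Res→J4→Out (+1); total 4.
Path Res→J3→Out (+1); total 5.
No residual Res→Out path; max flow = 5.
Certifying cut of size 5: {Res→J3, Res→J4, Res→J7, Res→Out, Res→TankA}.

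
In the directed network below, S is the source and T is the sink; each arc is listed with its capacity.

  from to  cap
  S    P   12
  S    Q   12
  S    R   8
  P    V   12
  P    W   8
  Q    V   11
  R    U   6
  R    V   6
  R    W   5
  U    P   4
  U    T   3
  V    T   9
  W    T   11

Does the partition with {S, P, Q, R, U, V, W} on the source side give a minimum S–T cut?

Given cut capacity: 3 + 9 + 11 = 23.
Augment S→P→V→T: bottleneck 9, flow now 9.
Augment S→P→W→T: bottleneck 3, flow now 12.
Augment S→R→U→T: bottleneck 3, flow now 15.
Augment S→R→W→T: bottleneck 5, flow now 20.
Augment S→Q→V→P→W→T: bottleneck 3, flow now 23. (uses reverse residual edge)
No augmenting path remains; maximum flow = 23.
Cut capacity 23 equals the max flow, so it is a minimum cut.

Yes — it is a minimum cut (capacity 23).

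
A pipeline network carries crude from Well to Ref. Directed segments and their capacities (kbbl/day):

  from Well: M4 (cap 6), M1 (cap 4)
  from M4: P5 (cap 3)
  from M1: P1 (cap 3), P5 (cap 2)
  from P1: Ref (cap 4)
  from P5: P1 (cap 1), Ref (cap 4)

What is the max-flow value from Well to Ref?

Augment Well→M4→P5→Ref: bottleneck 3, flow now 3.
Augment Well→M1→P1→Ref: bottleneck 3, flow now 6.
Augment Well→M1→P5→Ref: bottleneck 1, flow now 7.
No augmenting path remains; maximum flow = 7.
In the residual graph, reachable from Well: {Well, M4}.
Min-cut edges: Well→M1 (4), M4→P5 (3); capacity 4 + 3 = 7.
This cut is saturated, so no flow can exceed 7.

7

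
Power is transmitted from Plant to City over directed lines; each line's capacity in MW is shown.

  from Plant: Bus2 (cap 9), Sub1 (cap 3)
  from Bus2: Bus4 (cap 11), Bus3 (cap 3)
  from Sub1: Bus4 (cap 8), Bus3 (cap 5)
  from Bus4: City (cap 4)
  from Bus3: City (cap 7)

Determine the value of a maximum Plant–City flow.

10

Augment Plant→Bus2→Bus4→City: bottleneck 4, flow now 4.
Augment Plant→Bus2→Bus3→City: bottleneck 3, flow now 7.
Augment Plant→Sub1→Bus3→City: bottleneck 3, flow now 10.
No augmenting path remains; maximum flow = 10.
In the residual graph, reachable from Plant: {Plant, Bus2, Bus4}.
Min-cut edges: Plant→Sub1 (3), Bus2→Bus3 (3), Bus4→City (4); capacity 3 + 3 + 4 = 10.
This cut is saturated, so no flow can exceed 10.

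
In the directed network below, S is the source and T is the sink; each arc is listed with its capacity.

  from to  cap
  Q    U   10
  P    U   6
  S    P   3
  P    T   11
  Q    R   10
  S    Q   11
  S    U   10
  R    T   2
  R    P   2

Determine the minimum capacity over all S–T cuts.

7

Augment S→P→T: bottleneck 3, flow now 3.
Augment S→Q→R→T: bottleneck 2, flow now 5.
Augment S→Q→R→P→T: bottleneck 2, flow now 7.
No augmenting path remains; maximum flow = 7.
By max-flow min-cut, the minimum cut capacity equals the max flow.
In the residual graph, reachable from S: {S, Q, R, U}.
Min-cut edges: S→P (3), R→P (2), R→T (2); capacity 3 + 2 + 2 = 7.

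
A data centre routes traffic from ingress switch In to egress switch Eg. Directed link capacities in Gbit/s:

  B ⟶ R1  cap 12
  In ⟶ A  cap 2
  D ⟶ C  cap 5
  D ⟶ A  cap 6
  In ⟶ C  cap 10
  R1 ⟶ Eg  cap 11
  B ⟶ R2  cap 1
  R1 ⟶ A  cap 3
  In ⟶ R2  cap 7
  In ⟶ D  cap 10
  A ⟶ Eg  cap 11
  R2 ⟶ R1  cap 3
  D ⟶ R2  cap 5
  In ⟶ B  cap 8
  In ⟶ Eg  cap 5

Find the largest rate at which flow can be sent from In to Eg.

24

Augment In→Eg: bottleneck 5, flow now 5.
Augment In→A→Eg: bottleneck 2, flow now 7.
Augment In→D→A→Eg: bottleneck 6, flow now 13.
Augment In→R2→R1→Eg: bottleneck 3, flow now 16.
Augment In→B→R1→Eg: bottleneck 8, flow now 24.
No augmenting path remains; maximum flow = 24.
In the residual graph, reachable from In: {In, D, R2, C}.
Min-cut edges: In→B (8), In→A (2), In→Eg (5), D→A (6), R2→R1 (3); capacity 8 + 2 + 5 + 6 + 3 = 24.
This cut is saturated, so no flow can exceed 24.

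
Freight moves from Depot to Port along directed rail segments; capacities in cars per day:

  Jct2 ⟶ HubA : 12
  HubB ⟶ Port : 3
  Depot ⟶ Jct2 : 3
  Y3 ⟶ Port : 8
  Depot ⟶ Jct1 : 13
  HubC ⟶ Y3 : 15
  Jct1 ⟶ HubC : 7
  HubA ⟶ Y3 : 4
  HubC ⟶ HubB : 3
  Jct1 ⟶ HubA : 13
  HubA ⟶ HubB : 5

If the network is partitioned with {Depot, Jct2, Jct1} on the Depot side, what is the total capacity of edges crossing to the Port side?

32

Edges leaving {Depot, Jct2, Jct1}: Jct2→HubA (12), Jct1→HubA (13), Jct1→HubC (7).
Cut capacity = 12 + 13 + 7 = 32.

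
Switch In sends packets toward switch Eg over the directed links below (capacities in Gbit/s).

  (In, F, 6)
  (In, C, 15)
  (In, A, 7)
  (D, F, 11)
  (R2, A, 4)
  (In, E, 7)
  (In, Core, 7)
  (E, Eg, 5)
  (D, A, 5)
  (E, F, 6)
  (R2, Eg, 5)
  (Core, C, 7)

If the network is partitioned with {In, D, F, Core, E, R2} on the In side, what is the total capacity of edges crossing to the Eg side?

Edges leaving {In, D, F, Core, E, R2}: In→C (15), In→A (7), D→A (5), Core→C (7), E→Eg (5), R2→A (4), R2→Eg (5).
Cut capacity = 15 + 7 + 5 + 7 + 5 + 4 + 5 = 48.

48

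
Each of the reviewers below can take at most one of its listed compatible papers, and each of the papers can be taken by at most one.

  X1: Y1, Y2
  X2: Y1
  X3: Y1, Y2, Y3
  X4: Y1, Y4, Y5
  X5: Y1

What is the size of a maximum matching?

4

Unit-capacity flow: source→left, listed edges, right→sink; max matching = max flow.
Augmenting path X1→Y1 (+1); matched 1.
Augmenting path X3→Y2 (+1); matched 2.
Augmenting path X4→Y4 (+1); matched 3.
Augmenting path X2→Y1→X1→Y2→X3→Y3 (+1); matched 4.
No augmenting path remains; maximum matching = 4.
König certificate: {X1, X3, X4, Y1} is a vertex cover of size 4 (every listed pair touches it), so no matching can be larger.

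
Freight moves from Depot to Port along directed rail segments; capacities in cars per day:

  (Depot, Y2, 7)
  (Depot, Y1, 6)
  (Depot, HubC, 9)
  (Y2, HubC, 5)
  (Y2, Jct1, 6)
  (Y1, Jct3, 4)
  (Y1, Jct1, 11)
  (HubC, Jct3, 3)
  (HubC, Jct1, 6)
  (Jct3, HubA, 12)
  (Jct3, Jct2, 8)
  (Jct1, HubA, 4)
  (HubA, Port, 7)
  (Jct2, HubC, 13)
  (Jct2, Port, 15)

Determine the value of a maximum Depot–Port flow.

11

Augment Depot→Y2→Jct1→HubA→Port: bottleneck 4, flow now 4.
Augment Depot→Y1→Jct3→HubA→Port: bottleneck 3, flow now 7.
Augment Depot→Y1→Jct3→Jct2→Port: bottleneck 1, flow now 8.
Augment Depot→HubC→Jct3→Jct2→Port: bottleneck 3, flow now 11.
No augmenting path remains; maximum flow = 11.
In the residual graph, reachable from Depot: {Depot, Y2, Y1, HubC, Jct1}.
Min-cut edges: Y1→Jct3 (4), HubC→Jct3 (3), Jct1→HubA (4); capacity 4 + 3 + 4 = 11.
This cut is saturated, so no flow can exceed 11.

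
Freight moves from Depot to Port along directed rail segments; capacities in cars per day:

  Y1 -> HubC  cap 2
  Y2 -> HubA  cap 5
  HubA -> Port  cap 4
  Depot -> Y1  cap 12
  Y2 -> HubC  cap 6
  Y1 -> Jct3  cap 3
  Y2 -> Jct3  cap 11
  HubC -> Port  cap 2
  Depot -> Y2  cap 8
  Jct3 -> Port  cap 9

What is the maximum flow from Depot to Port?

Augment Depot→Y2→HubA→Port: bottleneck 4, flow now 4.
Augment Depot→Y2→Jct3→Port: bottleneck 4, flow now 8.
Augment Depot→Y1→Jct3→Port: bottleneck 3, flow now 11.
Augment Depot→Y1→HubC→Port: bottleneck 2, flow now 13.
No augmenting path remains; maximum flow = 13.
In the residual graph, reachable from Depot: {Depot, Y1}.
Min-cut edges: Depot→Y2 (8), Y1→Jct3 (3), Y1→HubC (2); capacity 8 + 3 + 2 = 13.
This cut is saturated, so no flow can exceed 13.

13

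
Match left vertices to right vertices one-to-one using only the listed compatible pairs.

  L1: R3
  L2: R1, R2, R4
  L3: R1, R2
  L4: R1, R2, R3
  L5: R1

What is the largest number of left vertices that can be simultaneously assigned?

4

Unit-capacity flow: source→left, listed edges, right→sink; max matching = max flow.
Augmenting path L1→R3 (+1); matched 1.
Augmenting path L2→R1 (+1); matched 2.
Augmenting path L3→R2 (+1); matched 3.
Augmenting path L4→R1→L2→R4 (+1); matched 4.
No augmenting path remains; maximum matching = 4.
König certificate: {L2, R1, R2, R3} is a vertex cover of size 4 (every listed pair touches it), so no matching can be larger.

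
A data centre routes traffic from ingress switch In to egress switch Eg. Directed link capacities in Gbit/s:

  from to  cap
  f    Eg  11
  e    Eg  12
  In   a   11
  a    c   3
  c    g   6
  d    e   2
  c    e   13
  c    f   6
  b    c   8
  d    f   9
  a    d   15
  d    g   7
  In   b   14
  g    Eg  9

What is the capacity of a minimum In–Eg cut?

19

Augment In→a→c→e→Eg: bottleneck 3, flow now 3.
Augment In→a→d→e→Eg: bottleneck 2, flow now 5.
Augment In→a→d→f→Eg: bottleneck 6, flow now 11.
Augment In→b→c→e→Eg: bottleneck 7, flow now 18.
Augment In→b→c→f→Eg: bottleneck 1, flow now 19.
No augmenting path remains; maximum flow = 19.
By max-flow min-cut, the minimum cut capacity equals the max flow.
In the residual graph, reachable from In: {In, b}.
Min-cut edges: In→a (11), b→c (8); capacity 11 + 8 = 19.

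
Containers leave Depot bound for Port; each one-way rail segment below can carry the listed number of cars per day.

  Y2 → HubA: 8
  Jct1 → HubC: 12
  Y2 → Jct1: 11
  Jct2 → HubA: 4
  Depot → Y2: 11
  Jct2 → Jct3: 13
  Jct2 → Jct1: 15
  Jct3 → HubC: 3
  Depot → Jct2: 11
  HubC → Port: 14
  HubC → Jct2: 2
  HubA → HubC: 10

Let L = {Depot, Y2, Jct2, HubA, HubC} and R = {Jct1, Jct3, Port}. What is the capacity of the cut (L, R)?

53

Edges leaving {Depot, Y2, Jct2, HubA, HubC}: Y2→Jct1 (11), Jct2→Jct1 (15), Jct2→Jct3 (13), HubC→Port (14).
Cut capacity = 11 + 15 + 13 + 14 = 53.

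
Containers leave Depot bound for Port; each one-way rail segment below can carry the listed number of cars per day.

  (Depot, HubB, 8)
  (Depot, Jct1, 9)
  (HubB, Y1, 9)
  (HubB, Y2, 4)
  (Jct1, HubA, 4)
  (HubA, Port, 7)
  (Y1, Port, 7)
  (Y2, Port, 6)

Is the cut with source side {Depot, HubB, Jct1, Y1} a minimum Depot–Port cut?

No — its capacity is 15, but the minimum cut has capacity 12.

Given cut capacity: 4 + 4 + 7 = 15.
Augment Depot→HubB→Y1→Port: bottleneck 7, flow now 7.
Augment Depot→HubB→Y2→Port: bottleneck 1, flow now 8.
Augment Depot→Jct1→HubA→Port: bottleneck 4, flow now 12.
No augmenting path remains; maximum flow = 12.
In the residual graph, reachable from Depot: {Depot, Jct1}.
Min-cut edges: Depot→HubB (8), Jct1→HubA (4); capacity 8 + 4 = 12.
Cut capacity 15 exceeds the max flow 12, so it is not minimum.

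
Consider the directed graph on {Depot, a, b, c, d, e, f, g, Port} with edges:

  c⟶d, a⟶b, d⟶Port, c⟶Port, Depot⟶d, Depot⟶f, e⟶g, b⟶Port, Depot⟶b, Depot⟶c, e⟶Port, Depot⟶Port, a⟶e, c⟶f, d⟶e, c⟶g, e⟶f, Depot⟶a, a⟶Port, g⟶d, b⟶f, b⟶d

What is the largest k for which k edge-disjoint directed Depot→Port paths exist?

5

Assign every edge capacity 1; by Menger, the answer equals the max flow.
Path Depot→Port (+1); total 1.
Path Depot→a→Port (+1); total 2.
Path Depot→b→Port (+1); total 3.
Path Depot→c→Port (+1); total 4.
Path Depot→d→Port (+1); total 5.
No residual Depot→Port path; max flow = 5.
Certifying cut of size 5: {Depot→Port, Depot→a, Depot→b, Depot→c, Depot→d}.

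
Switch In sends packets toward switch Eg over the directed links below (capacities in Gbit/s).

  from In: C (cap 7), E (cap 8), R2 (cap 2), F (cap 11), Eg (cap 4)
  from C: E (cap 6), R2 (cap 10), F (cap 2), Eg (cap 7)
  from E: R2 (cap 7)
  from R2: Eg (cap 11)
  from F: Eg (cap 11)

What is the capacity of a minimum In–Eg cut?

31

Augment In→Eg: bottleneck 4, flow now 4.
Augment In→C→Eg: bottleneck 7, flow now 11.
Augment In→R2→Eg: bottleneck 2, flow now 13.
Augment In→F→Eg: bottleneck 11, flow now 24.
Augment In→E→R2→Eg: bottleneck 7, flow now 31.
No augmenting path remains; maximum flow = 31.
By max-flow min-cut, the minimum cut capacity equals the max flow.
In the residual graph, reachable from In: {In, E}.
Min-cut edges: In→C (7), In→R2 (2), In→F (11), In→Eg (4), E→R2 (7); capacity 7 + 2 + 11 + 4 + 7 = 31.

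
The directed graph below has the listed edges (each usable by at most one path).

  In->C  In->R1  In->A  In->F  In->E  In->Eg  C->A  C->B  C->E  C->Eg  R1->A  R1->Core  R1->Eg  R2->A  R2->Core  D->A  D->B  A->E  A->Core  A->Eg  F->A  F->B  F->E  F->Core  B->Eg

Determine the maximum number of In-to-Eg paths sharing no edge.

5

Assign every edge capacity 1; by Menger, the answer equals the max flow.
Path In→Eg (+1); total 1.
Path In→C→Eg (+1); total 2.
Path In→R1→Eg (+1); total 3.
Path In→A→Eg (+1); total 4.
Path In→F→B→Eg (+1); total 5.
No residual In→Eg path; max flow = 5.
Certifying cut of size 5: {In→A, In→C, In→Eg, In→F, In→R1}.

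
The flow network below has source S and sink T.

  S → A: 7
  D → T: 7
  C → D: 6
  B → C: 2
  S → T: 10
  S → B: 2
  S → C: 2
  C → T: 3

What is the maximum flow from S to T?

14

Augment S→T: bottleneck 10, flow now 10.
Augment S→C→T: bottleneck 2, flow now 12.
Augment S→B→C→T: bottleneck 1, flow now 13.
Augment S→B→C→D→T: bottleneck 1, flow now 14.
No augmenting path remains; maximum flow = 14.
In the residual graph, reachable from S: {S, A}.
Min-cut edges: S→B (2), S→C (2), S→T (10); capacity 2 + 2 + 10 = 14.
This cut is saturated, so no flow can exceed 14.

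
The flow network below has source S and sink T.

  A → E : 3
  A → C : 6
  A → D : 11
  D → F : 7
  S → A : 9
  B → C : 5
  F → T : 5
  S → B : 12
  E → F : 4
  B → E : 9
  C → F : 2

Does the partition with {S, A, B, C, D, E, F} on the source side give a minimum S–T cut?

Yes — it is a minimum cut (capacity 5).

Given cut capacity: 5 = 5.
Augment S→A→C→F→T: bottleneck 2, flow now 2.
Augment S→A→D→F→T: bottleneck 3, flow now 5.
No augmenting path remains; maximum flow = 5.
Cut capacity 5 equals the max flow, so it is a minimum cut.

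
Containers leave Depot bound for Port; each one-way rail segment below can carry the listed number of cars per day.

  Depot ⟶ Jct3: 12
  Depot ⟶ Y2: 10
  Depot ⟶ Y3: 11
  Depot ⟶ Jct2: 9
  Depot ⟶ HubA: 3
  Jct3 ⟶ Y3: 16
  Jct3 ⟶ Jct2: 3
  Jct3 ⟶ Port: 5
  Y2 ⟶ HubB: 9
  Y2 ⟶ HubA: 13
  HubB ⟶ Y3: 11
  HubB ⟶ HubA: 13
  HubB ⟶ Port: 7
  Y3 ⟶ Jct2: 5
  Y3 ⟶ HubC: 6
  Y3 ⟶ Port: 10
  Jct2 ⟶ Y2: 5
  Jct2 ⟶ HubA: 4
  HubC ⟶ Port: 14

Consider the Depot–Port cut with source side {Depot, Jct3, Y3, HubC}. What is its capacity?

Edges leaving {Depot, Jct3, Y3, HubC}: Depot→Y2 (10), Depot→Jct2 (9), Depot→HubA (3), Jct3→Jct2 (3), Jct3→Port (5), Y3→Jct2 (5), Y3→Port (10), HubC→Port (14).
Cut capacity = 10 + 9 + 3 + 3 + 5 + 5 + 10 + 14 = 59.

59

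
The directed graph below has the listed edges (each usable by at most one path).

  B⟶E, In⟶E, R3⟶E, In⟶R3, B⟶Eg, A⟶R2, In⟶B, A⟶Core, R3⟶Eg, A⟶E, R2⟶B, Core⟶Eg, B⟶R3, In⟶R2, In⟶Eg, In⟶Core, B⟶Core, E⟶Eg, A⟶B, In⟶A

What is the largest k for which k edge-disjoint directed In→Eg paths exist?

Assign every edge capacity 1; by Menger, the answer equals the max flow.
Path In→Eg (+1); total 1.
Path In→B→Eg (+1); total 2.
Path In→E→Eg (+1); total 3.
Path In→Core→Eg (+1); total 4.
Path In→R3→Eg (+1); total 5.
No residual In→Eg path; max flow = 5.
Certifying cut of size 5: {B→Eg, Core→Eg, E→Eg, In→Eg, R3→Eg}.

5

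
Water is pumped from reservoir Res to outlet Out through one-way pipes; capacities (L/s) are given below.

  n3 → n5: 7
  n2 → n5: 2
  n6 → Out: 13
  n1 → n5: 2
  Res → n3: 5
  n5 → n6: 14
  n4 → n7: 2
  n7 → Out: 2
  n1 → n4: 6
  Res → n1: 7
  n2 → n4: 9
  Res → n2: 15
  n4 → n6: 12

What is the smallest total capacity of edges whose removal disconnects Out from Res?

15

Augment Res→n1→n4→n6→Out: bottleneck 6, flow now 6.
Augment Res→n1→n5→n6→Out: bottleneck 1, flow now 7.
Augment Res→n2→n4→n6→Out: bottleneck 6, flow now 13.
Augment Res→n2→n4→n7→Out: bottleneck 2, flow now 15.
No augmenting path remains; maximum flow = 15.
By max-flow min-cut, the minimum cut capacity equals the max flow.
In the residual graph, reachable from Res: {Res, n1, n2, n3, n4, n5, n6}.
Min-cut edges: n4→n7 (2), n6→Out (13); capacity 2 + 13 = 15.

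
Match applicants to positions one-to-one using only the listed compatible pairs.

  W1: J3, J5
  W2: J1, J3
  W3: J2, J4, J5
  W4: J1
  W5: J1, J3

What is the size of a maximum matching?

Unit-capacity flow: source→left, listed edges, right→sink; max matching = max flow.
Augmenting path W1→J3 (+1); matched 1.
Augmenting path W2→J1 (+1); matched 2.
Augmenting path W3→J2 (+1); matched 3.
Augmenting path W5→J3→W1→J5 (+1); matched 4.
No augmenting path remains; maximum matching = 4.
König certificate: {W1, W3, J1, J3} is a vertex cover of size 4 (every listed pair touches it), so no matching can be larger.

4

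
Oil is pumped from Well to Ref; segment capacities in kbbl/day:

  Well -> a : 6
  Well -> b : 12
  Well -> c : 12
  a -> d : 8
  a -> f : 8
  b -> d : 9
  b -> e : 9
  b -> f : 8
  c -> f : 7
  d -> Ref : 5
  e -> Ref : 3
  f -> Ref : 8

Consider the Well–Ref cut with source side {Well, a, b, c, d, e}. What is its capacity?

Edges leaving {Well, a, b, c, d, e}: a→f (8), b→f (8), c→f (7), d→Ref (5), e→Ref (3).
Cut capacity = 8 + 8 + 7 + 5 + 3 = 31.

31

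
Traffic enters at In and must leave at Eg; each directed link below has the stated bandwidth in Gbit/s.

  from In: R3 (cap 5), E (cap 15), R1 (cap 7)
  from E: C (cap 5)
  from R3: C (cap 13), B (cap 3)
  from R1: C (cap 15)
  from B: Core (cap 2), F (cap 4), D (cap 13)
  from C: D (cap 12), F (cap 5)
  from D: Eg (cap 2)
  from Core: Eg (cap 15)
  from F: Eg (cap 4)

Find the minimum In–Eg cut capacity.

8

Augment In→E→C→D→Eg: bottleneck 2, flow now 2.
Augment In→E→C→F→Eg: bottleneck 3, flow now 5.
Augment In→R3→B→Core→Eg: bottleneck 2, flow now 7.
Augment In→R3→B→F→Eg: bottleneck 1, flow now 8.
No augmenting path remains; maximum flow = 8.
By max-flow min-cut, the minimum cut capacity equals the max flow.
In the residual graph, reachable from In: {In, E, R3, R1, B, C, D, F}.
Min-cut edges: B→Core (2), D→Eg (2), F→Eg (4); capacity 2 + 2 + 4 = 8.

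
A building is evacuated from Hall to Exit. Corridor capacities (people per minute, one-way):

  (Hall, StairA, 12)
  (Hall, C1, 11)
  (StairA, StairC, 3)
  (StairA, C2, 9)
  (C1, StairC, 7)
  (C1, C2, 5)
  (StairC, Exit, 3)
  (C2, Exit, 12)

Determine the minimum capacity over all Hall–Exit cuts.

15

Augment Hall→StairA→StairC→Exit: bottleneck 3, flow now 3.
Augment Hall→StairA→C2→Exit: bottleneck 9, flow now 12.
Augment Hall→C1→C2→Exit: bottleneck 3, flow now 15.
No augmenting path remains; maximum flow = 15.
By max-flow min-cut, the minimum cut capacity equals the max flow.
In the residual graph, reachable from Hall: {Hall, StairA, C1, StairC, C2}.
Min-cut edges: StairC→Exit (3), C2→Exit (12); capacity 3 + 12 = 15.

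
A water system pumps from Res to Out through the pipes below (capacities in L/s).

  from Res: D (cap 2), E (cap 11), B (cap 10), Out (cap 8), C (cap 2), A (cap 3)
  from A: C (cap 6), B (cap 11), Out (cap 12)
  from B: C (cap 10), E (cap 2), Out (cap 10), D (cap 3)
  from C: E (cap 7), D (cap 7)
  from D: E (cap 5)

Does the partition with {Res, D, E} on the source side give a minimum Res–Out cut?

Given cut capacity: 3 + 10 + 2 + 8 = 23.
Augment Res→Out: bottleneck 8, flow now 8.
Augment Res→A→Out: bottleneck 3, flow now 11.
Augment Res→B→Out: bottleneck 10, flow now 21.
No augmenting path remains; maximum flow = 21.
In the residual graph, reachable from Res: {Res, C, D, E}.
Min-cut edges: Res→A (3), Res→B (10), Res→Out (8); capacity 3 + 10 + 8 = 21.
Cut capacity 23 exceeds the max flow 21, so it is not minimum.

No — its capacity is 23, but the minimum cut has capacity 21.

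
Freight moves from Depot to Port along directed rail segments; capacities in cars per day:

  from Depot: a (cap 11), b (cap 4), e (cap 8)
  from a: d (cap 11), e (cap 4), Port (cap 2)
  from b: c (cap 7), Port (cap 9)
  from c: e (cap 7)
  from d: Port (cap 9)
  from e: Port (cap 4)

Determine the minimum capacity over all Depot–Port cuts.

Augment Depot→a→Port: bottleneck 2, flow now 2.
Augment Depot→b→Port: bottleneck 4, flow now 6.
Augment Depot→e→Port: bottleneck 4, flow now 10.
Augment Depot→a→d→Port: bottleneck 9, flow now 19.
No augmenting path remains; maximum flow = 19.
By max-flow min-cut, the minimum cut capacity equals the max flow.
In the residual graph, reachable from Depot: {Depot, e}.
Min-cut edges: Depot→a (11), Depot→b (4), e→Port (4); capacity 11 + 4 + 4 = 19.

19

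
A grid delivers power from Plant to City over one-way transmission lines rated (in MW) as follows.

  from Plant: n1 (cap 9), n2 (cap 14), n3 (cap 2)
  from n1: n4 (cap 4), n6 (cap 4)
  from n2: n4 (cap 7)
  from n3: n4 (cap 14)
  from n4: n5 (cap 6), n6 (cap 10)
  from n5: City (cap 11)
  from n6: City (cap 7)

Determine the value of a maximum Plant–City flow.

13

Augment Plant→n1→n6→City: bottleneck 4, flow now 4.
Augment Plant→n1→n4→n5→City: bottleneck 4, flow now 8.
Augment Plant→n2→n4→n5→City: bottleneck 2, flow now 10.
Augment Plant→n2→n4→n6→City: bottleneck 3, flow now 13.
No augmenting path remains; maximum flow = 13.
In the residual graph, reachable from Plant: {Plant, n1, n2, n3, n4, n6}.
Min-cut edges: n4→n5 (6), n6→City (7); capacity 6 + 7 = 13.
This cut is saturated, so no flow can exceed 13.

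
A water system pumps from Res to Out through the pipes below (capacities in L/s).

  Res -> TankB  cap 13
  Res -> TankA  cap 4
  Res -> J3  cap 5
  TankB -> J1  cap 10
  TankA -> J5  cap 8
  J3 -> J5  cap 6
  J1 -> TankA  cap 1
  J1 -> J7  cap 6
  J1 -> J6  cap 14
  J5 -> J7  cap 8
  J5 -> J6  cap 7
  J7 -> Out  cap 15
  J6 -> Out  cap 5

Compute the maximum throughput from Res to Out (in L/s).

19

Augment Res→TankB→J1→J7→Out: bottleneck 6, flow now 6.
Augment Res→TankB→J1→J6→Out: bottleneck 4, flow now 10.
Augment Res→TankA→J5→J7→Out: bottleneck 4, flow now 14.
Augment Res→J3→J5→J7→Out: bottleneck 4, flow now 18.
Augment Res→J3→J5→J6→Out: bottleneck 1, flow now 19.
No augmenting path remains; maximum flow = 19.
In the residual graph, reachable from Res: {Res, TankB}.
Min-cut edges: Res→TankA (4), Res→J3 (5), TankB→J1 (10); capacity 4 + 5 + 10 = 19.
This cut is saturated, so no flow can exceed 19.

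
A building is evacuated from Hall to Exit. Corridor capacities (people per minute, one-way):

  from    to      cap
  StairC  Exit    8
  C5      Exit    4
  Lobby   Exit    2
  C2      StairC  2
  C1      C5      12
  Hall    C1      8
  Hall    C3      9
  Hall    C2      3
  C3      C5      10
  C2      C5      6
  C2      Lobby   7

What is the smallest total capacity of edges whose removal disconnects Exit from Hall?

Augment Hall→C3→C5→Exit: bottleneck 4, flow now 4.
Augment Hall→C2→Lobby→Exit: bottleneck 2, flow now 6.
Augment Hall→C2→StairC→Exit: bottleneck 1, flow now 7.
No augmenting path remains; maximum flow = 7.
By max-flow min-cut, the minimum cut capacity equals the max flow.
In the residual graph, reachable from Hall: {Hall, C3, C1, C5}.
Min-cut edges: Hall→C2 (3), C5→Exit (4); capacity 3 + 4 = 7.

7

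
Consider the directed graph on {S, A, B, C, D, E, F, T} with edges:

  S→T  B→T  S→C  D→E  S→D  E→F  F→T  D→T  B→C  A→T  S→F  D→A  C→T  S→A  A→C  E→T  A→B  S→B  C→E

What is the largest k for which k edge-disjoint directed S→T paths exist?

Assign every edge capacity 1; by Menger, the answer equals the max flow.
Path S→T (+1); total 1.
Path S→A→T (+1); total 2.
Path S→B→T (+1); total 3.
Path S→C→T (+1); total 4.
Path S→D→T (+1); total 5.
Path S→F→T (+1); total 6.
No residual S→T path; max flow = 6.
Certifying cut of size 6: {S→A, S→B, S→C, S→D, S→F, S→T}.

6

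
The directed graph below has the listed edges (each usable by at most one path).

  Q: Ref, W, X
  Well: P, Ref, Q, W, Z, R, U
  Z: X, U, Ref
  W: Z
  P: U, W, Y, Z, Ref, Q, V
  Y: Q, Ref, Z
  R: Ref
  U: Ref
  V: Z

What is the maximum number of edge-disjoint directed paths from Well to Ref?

6

Assign every edge capacity 1; by Menger, the answer equals the max flow.
Path Well→Ref (+1); total 1.
Path Well→P→Ref (+1); total 2.
Path Well→Q→Ref (+1); total 3.
Path Well→R→Ref (+1); total 4.
Path Well→U→Ref (+1); total 5.
Path Well→Z→Ref (+1); total 6.
No residual Well→Ref path; max flow = 6.
Certifying cut of size 6: {U→Ref, Well→P, Well→Q, Well→R, Well→Ref, Z→Ref}.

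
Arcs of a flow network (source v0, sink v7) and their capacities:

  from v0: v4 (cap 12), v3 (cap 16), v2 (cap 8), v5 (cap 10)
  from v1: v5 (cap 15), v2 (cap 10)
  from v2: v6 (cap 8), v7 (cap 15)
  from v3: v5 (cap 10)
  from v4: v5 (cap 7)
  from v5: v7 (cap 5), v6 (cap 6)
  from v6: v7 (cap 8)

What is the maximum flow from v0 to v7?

19

Augment v0→v2→v7: bottleneck 8, flow now 8.
Augment v0→v5→v7: bottleneck 5, flow now 13.
Augment v0→v5→v6→v7: bottleneck 5, flow now 18.
Augment v0→v3→v5→v6→v7: bottleneck 1, flow now 19.
No augmenting path remains; maximum flow = 19.
In the residual graph, reachable from v0: {v0, v3, v4, v5}.
Min-cut edges: v0→v2 (8), v5→v6 (6), v5→v7 (5); capacity 8 + 6 + 5 = 19.
This cut is saturated, so no flow can exceed 19.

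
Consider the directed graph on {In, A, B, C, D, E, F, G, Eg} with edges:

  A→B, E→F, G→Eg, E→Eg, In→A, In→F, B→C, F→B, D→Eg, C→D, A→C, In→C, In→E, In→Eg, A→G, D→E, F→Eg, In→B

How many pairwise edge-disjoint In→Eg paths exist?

5

Assign every edge capacity 1; by Menger, the answer equals the max flow.
Path In→Eg (+1); total 1.
Path In→E→Eg (+1); total 2.
Path In→F→Eg (+1); total 3.
Path In→A→G→Eg (+1); total 4.
Path In→C→D→Eg (+1); total 5.
No residual In→Eg path; max flow = 5.
Certifying cut of size 5: {C→D, In→A, In→E, In→Eg, In→F}.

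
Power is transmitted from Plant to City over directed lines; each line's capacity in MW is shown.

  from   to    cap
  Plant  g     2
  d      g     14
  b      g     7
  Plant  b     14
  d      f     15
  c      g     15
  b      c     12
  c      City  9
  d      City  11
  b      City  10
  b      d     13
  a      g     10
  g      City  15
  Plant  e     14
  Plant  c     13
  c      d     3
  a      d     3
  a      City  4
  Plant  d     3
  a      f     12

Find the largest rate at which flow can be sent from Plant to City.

Augment Plant→b→City: bottleneck 10, flow now 10.
Augment Plant→c→City: bottleneck 9, flow now 19.
Augment Plant→d→City: bottleneck 3, flow now 22.
Augment Plant→g→City: bottleneck 2, flow now 24.
Augment Plant→b→d→City: bottleneck 4, flow now 28.
Augment Plant→c→d→City: bottleneck 3, flow now 31.
Augment Plant→c→g→City: bottleneck 1, flow now 32.
No augmenting path remains; maximum flow = 32.
In the residual graph, reachable from Plant: {Plant, e}.
Min-cut edges: Plant→b (14), Plant→c (13), Plant→d (3), Plant→g (2); capacity 14 + 13 + 3 + 2 = 32.
This cut is saturated, so no flow can exceed 32.

32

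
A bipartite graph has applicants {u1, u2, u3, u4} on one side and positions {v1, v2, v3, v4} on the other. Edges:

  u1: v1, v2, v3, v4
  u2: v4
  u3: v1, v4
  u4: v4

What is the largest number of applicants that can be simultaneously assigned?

Unit-capacity flow: source→left, listed edges, right→sink; max matching = max flow.
Augmenting path u1→v1 (+1); matched 1.
Augmenting path u2→v4 (+1); matched 2.
Augmenting path u3→v1→u1→v2 (+1); matched 3.
No augmenting path remains; maximum matching = 3.
König certificate: {u1, u3, v4} is a vertex cover of size 3 (every listed pair touches it), so no matching can be larger.

3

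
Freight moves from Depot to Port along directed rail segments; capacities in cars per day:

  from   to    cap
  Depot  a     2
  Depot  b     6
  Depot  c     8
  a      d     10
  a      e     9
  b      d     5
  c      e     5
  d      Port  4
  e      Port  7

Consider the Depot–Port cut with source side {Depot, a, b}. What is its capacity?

32

Edges leaving {Depot, a, b}: Depot→c (8), a→d (10), a→e (9), b→d (5).
Cut capacity = 8 + 10 + 9 + 5 = 32.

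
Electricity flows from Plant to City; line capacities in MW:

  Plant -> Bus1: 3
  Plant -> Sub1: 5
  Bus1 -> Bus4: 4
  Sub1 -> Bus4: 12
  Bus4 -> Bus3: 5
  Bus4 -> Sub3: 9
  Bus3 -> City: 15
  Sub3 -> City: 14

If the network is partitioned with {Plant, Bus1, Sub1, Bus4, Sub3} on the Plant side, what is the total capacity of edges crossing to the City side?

Edges leaving {Plant, Bus1, Sub1, Bus4, Sub3}: Bus4→Bus3 (5), Sub3→City (14).
Cut capacity = 5 + 14 = 19.

19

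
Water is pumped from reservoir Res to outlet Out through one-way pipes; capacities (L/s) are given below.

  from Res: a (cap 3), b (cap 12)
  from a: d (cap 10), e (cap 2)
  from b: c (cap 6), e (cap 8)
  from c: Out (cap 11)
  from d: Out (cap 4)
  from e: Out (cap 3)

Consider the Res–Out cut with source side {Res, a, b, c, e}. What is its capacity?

24

Edges leaving {Res, a, b, c, e}: a→d (10), c→Out (11), e→Out (3).
Cut capacity = 10 + 11 + 3 = 24.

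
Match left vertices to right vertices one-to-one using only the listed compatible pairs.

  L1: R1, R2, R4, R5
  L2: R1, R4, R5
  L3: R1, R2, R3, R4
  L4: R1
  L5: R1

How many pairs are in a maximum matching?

Unit-capacity flow: source→left, listed edges, right→sink; max matching = max flow.
Augmenting path L1→R1 (+1); matched 1.
Augmenting path L2→R4 (+1); matched 2.
Augmenting path L3→R2 (+1); matched 3.
Augmenting path L4→R1→L1→R5 (+1); matched 4.
No augmenting path remains; maximum matching = 4.
König certificate: {L1, L2, L3, R1} is a vertex cover of size 4 (every listed pair touches it), so no matching can be larger.

4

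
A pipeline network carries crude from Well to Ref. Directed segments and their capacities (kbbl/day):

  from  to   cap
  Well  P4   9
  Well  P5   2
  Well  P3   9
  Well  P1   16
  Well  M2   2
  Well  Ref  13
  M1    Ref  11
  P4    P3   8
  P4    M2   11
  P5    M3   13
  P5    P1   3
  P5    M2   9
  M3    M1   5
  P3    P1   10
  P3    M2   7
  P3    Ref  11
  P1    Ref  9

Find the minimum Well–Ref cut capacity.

35

Augment Well→Ref: bottleneck 13, flow now 13.
Augment Well→P3→Ref: bottleneck 9, flow now 22.
Augment Well→P1→Ref: bottleneck 9, flow now 31.
Augment Well→P4→P3→Ref: bottleneck 2, flow now 33.
Augment Well→P5→M3→M1→Ref: bottleneck 2, flow now 35.
No augmenting path remains; maximum flow = 35.
By max-flow min-cut, the minimum cut capacity equals the max flow.
In the residual graph, reachable from Well: {Well, P4, P3, P1, M2}.
Min-cut edges: Well→P5 (2), Well→Ref (13), P3→Ref (11), P1→Ref (9); capacity 2 + 13 + 11 + 9 = 35.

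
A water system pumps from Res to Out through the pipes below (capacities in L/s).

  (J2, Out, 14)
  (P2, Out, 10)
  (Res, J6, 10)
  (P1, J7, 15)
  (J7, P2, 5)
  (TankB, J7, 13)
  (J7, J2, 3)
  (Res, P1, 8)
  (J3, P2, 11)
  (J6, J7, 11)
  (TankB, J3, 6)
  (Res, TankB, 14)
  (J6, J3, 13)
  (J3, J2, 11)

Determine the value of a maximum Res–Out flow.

24

Augment Res→J6→J7→J2→Out: bottleneck 3, flow now 3.
Augment Res→J6→J7→P2→Out: bottleneck 5, flow now 8.
Augment Res→J6→J3→J2→Out: bottleneck 2, flow now 10.
Augment Res→TankB→J3→J2→Out: bottleneck 6, flow now 16.
Augment Res→P1→J7→J6→J3→J2→Out: bottleneck 3, flow now 19. (uses reverse residual edge)
Augment Res→P1→J7→J6→J3→P2→Out: bottleneck 5, flow now 24. (uses reverse residual edge)
No augmenting path remains; maximum flow = 24.
In the residual graph, reachable from Res: {Res, P1, TankB, J7}.
Min-cut edges: Res→J6 (10), TankB→J3 (6), J7→J2 (3), J7→P2 (5); capacity 10 + 6 + 3 + 5 = 24.
This cut is saturated, so no flow can exceed 24.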